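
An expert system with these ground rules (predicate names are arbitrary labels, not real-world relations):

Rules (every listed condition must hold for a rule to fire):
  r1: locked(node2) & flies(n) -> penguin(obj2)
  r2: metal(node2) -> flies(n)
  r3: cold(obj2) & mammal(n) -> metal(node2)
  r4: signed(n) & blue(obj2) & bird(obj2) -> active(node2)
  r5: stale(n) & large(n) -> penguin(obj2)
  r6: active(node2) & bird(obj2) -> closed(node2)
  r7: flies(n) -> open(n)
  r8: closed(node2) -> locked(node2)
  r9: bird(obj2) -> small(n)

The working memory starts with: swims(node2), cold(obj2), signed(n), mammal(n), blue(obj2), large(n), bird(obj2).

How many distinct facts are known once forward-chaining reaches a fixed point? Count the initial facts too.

Round 1 — r3, r4, r9, derive metal(node2), active(node2), small(n).
Round 2 — r2, r6, derive flies(n), closed(node2).
Round 3 — r7, r8, derive open(n), locked(node2).
Round 4 — r1, derive penguin(obj2).
Closure: {active(node2), bird(obj2), blue(obj2), closed(node2), cold(obj2), flies(n), large(n), locked(node2), mammal(n), metal(node2), open(n), penguin(obj2), signed(n), small(n), swims(node2)} — 15 facts.

15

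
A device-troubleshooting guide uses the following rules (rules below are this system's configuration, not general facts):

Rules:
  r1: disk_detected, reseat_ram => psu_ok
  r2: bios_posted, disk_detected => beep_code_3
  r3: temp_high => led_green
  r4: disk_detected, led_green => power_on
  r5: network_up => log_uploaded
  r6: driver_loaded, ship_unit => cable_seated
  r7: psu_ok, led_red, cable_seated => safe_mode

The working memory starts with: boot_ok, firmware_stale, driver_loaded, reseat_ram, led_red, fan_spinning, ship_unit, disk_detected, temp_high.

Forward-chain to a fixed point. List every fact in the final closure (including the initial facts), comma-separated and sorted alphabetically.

Round 1 — r1, r3, r6, derive psu_ok, led_green, cable_seated.
Round 2 — r4, r7, derive power_on, safe_mode.

boot_ok, cable_seated, disk_detected, driver_loaded, fan_spinning, firmware_stale, led_green, led_red, power_on, psu_ok, reseat_ram, safe_mode, ship_unit, temp_high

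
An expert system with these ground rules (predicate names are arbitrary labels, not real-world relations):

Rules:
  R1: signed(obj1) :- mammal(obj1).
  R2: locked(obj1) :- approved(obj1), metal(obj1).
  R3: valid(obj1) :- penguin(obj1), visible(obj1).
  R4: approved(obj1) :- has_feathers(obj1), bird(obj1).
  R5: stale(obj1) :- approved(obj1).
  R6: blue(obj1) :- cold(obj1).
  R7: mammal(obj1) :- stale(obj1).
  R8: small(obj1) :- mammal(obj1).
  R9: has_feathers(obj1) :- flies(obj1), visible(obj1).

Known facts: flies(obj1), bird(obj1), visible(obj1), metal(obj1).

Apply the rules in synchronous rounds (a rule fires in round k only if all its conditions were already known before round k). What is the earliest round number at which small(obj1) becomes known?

5

Round 1 fires R9, giving has_feathers(obj1).
Round 2 fires R4, giving approved(obj1).
Round 3 fires R2, R5, giving locked(obj1), stale(obj1).
Round 4 fires R7, giving mammal(obj1).
Round 5 fires R1, R8, giving signed(obj1), small(obj1).
small(obj1) first appears in round 5.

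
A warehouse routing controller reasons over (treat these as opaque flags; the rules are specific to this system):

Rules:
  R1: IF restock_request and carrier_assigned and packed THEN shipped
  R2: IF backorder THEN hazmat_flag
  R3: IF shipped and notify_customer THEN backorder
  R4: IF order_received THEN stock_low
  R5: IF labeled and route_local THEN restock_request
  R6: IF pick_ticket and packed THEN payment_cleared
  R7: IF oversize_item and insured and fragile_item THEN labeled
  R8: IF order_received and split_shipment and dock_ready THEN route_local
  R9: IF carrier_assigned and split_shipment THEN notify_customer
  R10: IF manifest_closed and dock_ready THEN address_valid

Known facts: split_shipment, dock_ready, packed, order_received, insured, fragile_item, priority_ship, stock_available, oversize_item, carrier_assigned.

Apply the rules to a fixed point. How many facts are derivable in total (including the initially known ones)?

Round 1: R4 [IF order_received THEN stock_low]; R7 [IF oversize_item and insured and fragile_item THEN labeled]; R8 [IF order_received and split_shipment and dock_ready THEN route_local]; R9 [IF carrier_assigned and split_shipment THEN notify_customer]. Adds stock_low, labeled, route_local, notify_customer.
Round 2: R5 [IF labeled and route_local THEN restock_request]. Adds restock_request.
Round 3: R1 [IF restock_request and carrier_assigned and packed THEN shipped]. Adds shipped.
Round 4: R3 [IF shipped and notify_customer THEN backorder]. Adds backorder.
Round 5: R2 [IF backorder THEN hazmat_flag]. Adds hazmat_flag.
Closure: {backorder, carrier_assigned, dock_ready, fragile_item, hazmat_flag, insured, labeled, notify_customer, order_received, oversize_item, packed, priority_ship, restock_request, route_local, shipped, split_shipment, stock_available, stock_low} — 18 facts.

18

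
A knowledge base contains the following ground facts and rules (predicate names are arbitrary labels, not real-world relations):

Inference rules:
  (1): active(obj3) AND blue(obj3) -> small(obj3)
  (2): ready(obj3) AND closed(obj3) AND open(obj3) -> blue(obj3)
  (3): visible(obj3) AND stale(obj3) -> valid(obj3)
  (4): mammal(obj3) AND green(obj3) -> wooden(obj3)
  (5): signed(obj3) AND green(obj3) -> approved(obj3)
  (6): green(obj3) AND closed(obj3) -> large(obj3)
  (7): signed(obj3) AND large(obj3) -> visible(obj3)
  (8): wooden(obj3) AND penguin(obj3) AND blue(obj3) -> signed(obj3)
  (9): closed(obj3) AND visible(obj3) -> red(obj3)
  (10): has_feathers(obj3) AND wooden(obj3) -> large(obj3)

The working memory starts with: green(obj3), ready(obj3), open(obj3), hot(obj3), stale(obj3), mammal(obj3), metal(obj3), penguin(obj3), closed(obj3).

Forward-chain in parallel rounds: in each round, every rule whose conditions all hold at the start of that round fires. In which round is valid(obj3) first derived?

Round 1 fires (2), (4), (6), giving blue(obj3), wooden(obj3), large(obj3).
Round 2 fires (8), giving signed(obj3).
Round 3 fires (5), (7), giving approved(obj3), visible(obj3).
Round 4 fires (3), (9), giving valid(obj3), red(obj3).
valid(obj3) first appears in round 4.

4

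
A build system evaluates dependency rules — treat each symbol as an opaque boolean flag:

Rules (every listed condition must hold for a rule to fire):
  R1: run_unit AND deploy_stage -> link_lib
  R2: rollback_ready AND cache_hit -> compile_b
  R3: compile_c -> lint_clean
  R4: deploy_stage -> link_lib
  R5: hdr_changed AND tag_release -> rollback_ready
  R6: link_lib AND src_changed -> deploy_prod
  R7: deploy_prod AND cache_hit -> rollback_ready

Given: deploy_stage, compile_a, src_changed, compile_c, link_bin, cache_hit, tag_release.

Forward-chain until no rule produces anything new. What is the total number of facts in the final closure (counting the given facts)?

Round 1 — R3, R4, derive lint_clean, link_lib.
Round 2 — R6, derive deploy_prod.
Round 3 — R7, derive rollback_ready.
Round 4 — R2, derive compile_b.
Closure: {cache_hit, compile_a, compile_b, compile_c, deploy_prod, deploy_stage, link_bin, link_lib, lint_clean, rollback_ready, src_changed, tag_release} — 12 facts.

12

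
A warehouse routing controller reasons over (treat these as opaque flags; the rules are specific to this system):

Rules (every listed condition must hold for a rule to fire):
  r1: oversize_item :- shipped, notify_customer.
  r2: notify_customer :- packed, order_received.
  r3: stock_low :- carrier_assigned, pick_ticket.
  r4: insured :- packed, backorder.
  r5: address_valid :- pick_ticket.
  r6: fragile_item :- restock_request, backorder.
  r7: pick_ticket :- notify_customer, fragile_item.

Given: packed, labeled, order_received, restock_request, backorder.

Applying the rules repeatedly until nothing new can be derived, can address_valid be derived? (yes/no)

Round 1: r2 [notify_customer :- packed, order_received.]; r4 [insured :- packed, backorder.]; r6 [fragile_item :- restock_request, backorder.]. New: notify_customer, insured, fragile_item.
Round 2: r7 [pick_ticket :- notify_customer, fragile_item.]. New: pick_ticket.
Round 3: r5 [address_valid :- pick_ticket.]. New: address_valid.
address_valid appears in round 3, so it is derivable.

yes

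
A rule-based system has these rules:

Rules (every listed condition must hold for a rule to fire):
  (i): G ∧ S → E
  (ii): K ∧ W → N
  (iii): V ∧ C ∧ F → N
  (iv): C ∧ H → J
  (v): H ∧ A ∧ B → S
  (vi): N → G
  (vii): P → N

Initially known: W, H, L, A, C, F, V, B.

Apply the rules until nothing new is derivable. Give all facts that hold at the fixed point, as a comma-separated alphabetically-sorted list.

A, B, C, E, F, G, H, J, L, N, S, V, W

Round 1 — (iii), (iv), (v), derive N, J, S.
Round 2 — (vi), derive G.
Round 3 — (i), derive E.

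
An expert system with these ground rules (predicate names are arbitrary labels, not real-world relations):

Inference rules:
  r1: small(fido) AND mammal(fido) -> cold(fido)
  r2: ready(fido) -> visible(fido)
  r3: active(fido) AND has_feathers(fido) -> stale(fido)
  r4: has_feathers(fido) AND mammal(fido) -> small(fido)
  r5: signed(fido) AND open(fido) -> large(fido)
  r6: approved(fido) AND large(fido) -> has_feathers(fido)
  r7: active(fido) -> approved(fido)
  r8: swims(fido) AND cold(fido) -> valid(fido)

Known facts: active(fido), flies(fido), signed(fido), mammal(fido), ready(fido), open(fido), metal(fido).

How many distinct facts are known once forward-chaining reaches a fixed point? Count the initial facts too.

Round 1: r2 [ready(fido) -> visible(fido)]; r5 [signed(fido) AND open(fido) -> large(fido)]; r7 [active(fido) -> approved(fido)]. Adds visible(fido), large(fido), approved(fido).
Round 2: r6 [approved(fido) AND large(fido) -> has_feathers(fido)]. Adds has_feathers(fido).
Round 3: r3 [active(fido) AND has_feathers(fido) -> stale(fido)]; r4 [has_feathers(fido) AND mammal(fido) -> small(fido)]. Adds stale(fido), small(fido).
Round 4: r1 [small(fido) AND mammal(fido) -> cold(fido)]. Adds cold(fido).
Closure: {active(fido), approved(fido), cold(fido), flies(fido), has_feathers(fido), large(fido), mammal(fido), metal(fido), open(fido), ready(fido), signed(fido), small(fido), stale(fido), visible(fido)} — 14 facts.

14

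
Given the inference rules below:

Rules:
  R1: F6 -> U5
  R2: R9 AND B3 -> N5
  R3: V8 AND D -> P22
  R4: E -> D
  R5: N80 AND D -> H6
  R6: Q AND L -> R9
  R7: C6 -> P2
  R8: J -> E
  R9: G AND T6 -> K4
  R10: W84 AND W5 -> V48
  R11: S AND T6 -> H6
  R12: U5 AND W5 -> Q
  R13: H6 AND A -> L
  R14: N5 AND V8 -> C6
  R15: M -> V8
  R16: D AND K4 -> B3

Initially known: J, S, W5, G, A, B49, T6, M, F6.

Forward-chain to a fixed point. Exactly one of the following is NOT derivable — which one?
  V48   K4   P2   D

V48

Round 1: R1 [F6 -> U5]; R8 [J -> E]; R9 [G AND T6 -> K4]; R11 [S AND T6 -> H6]; R15 [M -> V8]. New: U5, E, K4, H6, V8.
Round 2: R4 [E -> D]; R12 [U5 AND W5 -> Q]; R13 [H6 AND A -> L]. New: D, Q, L.
Round 3: R3 [V8 AND D -> P22]; R6 [Q AND L -> R9]; R16 [D AND K4 -> B3]. New: P22, R9, B3.
Round 4: R2 [R9 AND B3 -> N5]. New: N5.
Round 5: R14 [N5 AND V8 -> C6]. New: C6.
Round 6: R7 [C6 -> P2]. New: P2.
Derived: K4 (round 1), P2 (round 6), D (round 2). V48 never appears in any round.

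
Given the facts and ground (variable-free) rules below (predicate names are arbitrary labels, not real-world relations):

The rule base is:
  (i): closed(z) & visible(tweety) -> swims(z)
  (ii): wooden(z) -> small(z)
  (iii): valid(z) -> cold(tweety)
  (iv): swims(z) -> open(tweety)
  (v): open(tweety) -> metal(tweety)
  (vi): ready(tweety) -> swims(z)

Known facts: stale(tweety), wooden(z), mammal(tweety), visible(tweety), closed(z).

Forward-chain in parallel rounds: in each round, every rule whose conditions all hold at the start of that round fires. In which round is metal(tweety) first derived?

3

[1] (i) [closed(z) & visible(tweety) -> swims(z)]; (ii) [wooden(z) -> small(z)]. ⇒ new: swims(z), small(z).
[2] (iv) [swims(z) -> open(tweety)]. ⇒ new: open(tweety).
[3] (v) [open(tweety) -> metal(tweety)]. ⇒ new: metal(tweety).
metal(tweety) first appears in round 3.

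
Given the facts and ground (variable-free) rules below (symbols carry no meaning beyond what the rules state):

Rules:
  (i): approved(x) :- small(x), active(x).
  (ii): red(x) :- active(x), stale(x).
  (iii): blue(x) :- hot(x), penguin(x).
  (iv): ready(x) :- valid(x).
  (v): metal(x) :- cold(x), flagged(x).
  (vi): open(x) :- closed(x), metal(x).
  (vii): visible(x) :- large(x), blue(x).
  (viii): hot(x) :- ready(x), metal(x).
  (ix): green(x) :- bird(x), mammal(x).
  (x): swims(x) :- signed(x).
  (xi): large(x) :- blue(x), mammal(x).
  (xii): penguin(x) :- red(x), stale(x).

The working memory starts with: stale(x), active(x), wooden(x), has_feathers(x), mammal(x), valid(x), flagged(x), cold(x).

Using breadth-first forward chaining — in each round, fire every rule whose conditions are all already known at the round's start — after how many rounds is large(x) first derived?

4

Round 1 fires (ii), (iv), (v), giving red(x), ready(x), metal(x).
Round 2 fires (viii), (xii), giving hot(x), penguin(x).
Round 3 fires (iii), giving blue(x).
Round 4 fires (xi), giving large(x).
large(x) first appears in round 4.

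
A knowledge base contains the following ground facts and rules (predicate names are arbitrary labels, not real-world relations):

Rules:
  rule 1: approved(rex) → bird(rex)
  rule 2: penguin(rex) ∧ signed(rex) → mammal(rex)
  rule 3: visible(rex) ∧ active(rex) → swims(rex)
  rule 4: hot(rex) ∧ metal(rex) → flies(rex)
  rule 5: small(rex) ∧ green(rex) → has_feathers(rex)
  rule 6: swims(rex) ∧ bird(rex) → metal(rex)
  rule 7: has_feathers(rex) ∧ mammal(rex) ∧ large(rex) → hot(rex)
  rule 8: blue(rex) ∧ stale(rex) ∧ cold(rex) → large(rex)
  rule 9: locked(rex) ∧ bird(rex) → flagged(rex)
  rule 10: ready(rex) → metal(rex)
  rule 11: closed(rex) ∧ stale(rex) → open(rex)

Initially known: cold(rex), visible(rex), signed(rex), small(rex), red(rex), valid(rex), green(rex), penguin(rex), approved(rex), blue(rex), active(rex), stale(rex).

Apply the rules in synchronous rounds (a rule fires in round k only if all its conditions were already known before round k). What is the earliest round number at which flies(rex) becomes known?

Round 1 fires rule 1, rule 2, rule 3, rule 5, rule 8, giving bird(rex), mammal(rex), swims(rex), has_feathers(rex), large(rex).
Round 2 fires rule 6, rule 7, giving metal(rex), hot(rex).
Round 3 fires rule 4, giving flies(rex).
flies(rex) first appears in round 3.

3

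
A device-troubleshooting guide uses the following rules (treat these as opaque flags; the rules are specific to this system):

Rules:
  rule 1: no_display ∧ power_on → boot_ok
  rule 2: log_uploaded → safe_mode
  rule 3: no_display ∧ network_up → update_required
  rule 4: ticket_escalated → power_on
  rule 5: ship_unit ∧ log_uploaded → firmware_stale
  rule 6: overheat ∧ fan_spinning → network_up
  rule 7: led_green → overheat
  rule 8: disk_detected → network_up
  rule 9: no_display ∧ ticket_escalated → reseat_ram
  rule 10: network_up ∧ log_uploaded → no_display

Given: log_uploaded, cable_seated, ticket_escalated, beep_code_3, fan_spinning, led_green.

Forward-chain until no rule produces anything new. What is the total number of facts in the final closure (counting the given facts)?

Round 1 fires rule 2, rule 4, rule 7, giving safe_mode, power_on, overheat.
Round 2 fires rule 6, giving network_up.
Round 3 fires rule 10, giving no_display.
Round 4 fires rule 1, rule 3, rule 9, giving boot_ok, update_required, reseat_ram.
Closure: {beep_code_3, boot_ok, cable_seated, fan_spinning, led_green, log_uploaded, network_up, no_display, overheat, power_on, reseat_ram, safe_mode, ticket_escalated, update_required} — 14 facts.

14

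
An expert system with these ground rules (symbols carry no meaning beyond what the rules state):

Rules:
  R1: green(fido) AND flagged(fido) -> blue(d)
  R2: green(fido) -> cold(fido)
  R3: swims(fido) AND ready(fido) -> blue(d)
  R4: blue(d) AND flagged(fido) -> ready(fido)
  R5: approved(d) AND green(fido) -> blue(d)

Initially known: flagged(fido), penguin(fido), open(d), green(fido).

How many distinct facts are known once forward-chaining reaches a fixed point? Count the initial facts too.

7

Round 1 fires R1, R2, giving blue(d), cold(fido).
Round 2 fires R4, giving ready(fido).
Closure: {blue(d), cold(fido), flagged(fido), green(fido), open(d), penguin(fido), ready(fido)} — 7 facts.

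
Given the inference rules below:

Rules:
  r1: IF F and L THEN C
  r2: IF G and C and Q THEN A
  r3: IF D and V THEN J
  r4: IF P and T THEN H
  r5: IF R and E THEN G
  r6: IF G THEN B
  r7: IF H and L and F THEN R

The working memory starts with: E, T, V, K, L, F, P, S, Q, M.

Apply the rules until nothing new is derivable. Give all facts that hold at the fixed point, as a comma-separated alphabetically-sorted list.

A, B, C, E, F, G, H, K, L, M, P, Q, R, S, T, V

Round 1: r1 [IF F and L THEN C]; r4 [IF P and T THEN H]. New: C, H.
Round 2: r7 [IF H and L and F THEN R]. New: R.
Round 3: r5 [IF R and E THEN G]. New: G.
Round 4: r2 [IF G and C and Q THEN A]; r6 [IF G THEN B]. New: A, B.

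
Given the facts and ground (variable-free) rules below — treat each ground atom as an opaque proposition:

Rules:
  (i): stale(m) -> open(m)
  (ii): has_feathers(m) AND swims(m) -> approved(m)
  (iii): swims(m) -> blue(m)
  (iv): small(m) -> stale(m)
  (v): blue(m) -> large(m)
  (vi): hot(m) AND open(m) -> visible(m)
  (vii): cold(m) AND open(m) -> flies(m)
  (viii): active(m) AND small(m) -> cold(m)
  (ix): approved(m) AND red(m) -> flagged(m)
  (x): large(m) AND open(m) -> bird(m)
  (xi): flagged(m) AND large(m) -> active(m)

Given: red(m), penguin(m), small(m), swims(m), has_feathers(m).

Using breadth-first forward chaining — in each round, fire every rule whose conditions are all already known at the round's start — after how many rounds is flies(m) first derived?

5

Round 1 — (ii), (iii), (iv), derive approved(m), blue(m), stale(m).
Round 2 — (i), (v), (ix), derive open(m), large(m), flagged(m).
Round 3 — (x), (xi), derive bird(m), active(m).
Round 4 — (viii), derive cold(m).
Round 5 — (vii), derive flies(m).
flies(m) first appears in round 5.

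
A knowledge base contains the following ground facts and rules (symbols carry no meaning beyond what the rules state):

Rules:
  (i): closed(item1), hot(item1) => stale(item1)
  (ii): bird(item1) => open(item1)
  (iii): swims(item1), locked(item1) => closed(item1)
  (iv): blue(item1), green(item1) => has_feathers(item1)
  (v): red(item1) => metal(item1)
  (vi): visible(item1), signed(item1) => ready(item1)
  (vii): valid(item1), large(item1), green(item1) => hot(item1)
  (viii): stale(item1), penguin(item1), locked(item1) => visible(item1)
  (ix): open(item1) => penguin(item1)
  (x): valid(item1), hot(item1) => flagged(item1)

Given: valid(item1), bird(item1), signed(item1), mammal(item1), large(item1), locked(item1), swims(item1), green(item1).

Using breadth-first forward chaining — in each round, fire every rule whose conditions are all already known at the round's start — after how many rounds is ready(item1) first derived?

4

Round 1 — (ii), (iii), (vii), derive open(item1), closed(item1), hot(item1).
Round 2 — (i), (ix), (x), derive stale(item1), penguin(item1), flagged(item1).
Round 3 — (viii), derive visible(item1).
Round 4 — (vi), derive ready(item1).
ready(item1) first appears in round 4.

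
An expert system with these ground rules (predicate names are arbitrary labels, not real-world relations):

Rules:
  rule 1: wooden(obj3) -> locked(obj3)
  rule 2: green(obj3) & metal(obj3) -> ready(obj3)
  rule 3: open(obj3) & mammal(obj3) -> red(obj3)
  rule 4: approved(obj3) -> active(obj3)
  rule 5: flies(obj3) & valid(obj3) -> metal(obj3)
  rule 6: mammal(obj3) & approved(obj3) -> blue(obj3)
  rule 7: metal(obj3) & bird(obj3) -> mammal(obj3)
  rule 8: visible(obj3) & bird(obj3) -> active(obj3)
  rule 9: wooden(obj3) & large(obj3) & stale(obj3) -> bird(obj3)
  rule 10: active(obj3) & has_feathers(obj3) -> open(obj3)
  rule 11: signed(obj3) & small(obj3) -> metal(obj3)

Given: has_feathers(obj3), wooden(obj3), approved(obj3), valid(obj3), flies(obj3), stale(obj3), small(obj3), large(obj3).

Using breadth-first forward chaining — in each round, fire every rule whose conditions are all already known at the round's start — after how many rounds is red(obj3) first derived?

Round 1: rule 1 [wooden(obj3) -> locked(obj3)]; rule 4 [approved(obj3) -> active(obj3)]; rule 5 [flies(obj3) & valid(obj3) -> metal(obj3)]; rule 9 [wooden(obj3) & large(obj3) & stale(obj3) -> bird(obj3)]. New: locked(obj3), active(obj3), metal(obj3), bird(obj3).
Round 2: rule 7 [metal(obj3) & bird(obj3) -> mammal(obj3)]; rule 10 [active(obj3) & has_feathers(obj3) -> open(obj3)]. New: mammal(obj3), open(obj3).
Round 3: rule 3 [open(obj3) & mammal(obj3) -> red(obj3)]; rule 6 [mammal(obj3) & approved(obj3) -> blue(obj3)]. New: red(obj3), blue(obj3).
red(obj3) first appears in round 3.

3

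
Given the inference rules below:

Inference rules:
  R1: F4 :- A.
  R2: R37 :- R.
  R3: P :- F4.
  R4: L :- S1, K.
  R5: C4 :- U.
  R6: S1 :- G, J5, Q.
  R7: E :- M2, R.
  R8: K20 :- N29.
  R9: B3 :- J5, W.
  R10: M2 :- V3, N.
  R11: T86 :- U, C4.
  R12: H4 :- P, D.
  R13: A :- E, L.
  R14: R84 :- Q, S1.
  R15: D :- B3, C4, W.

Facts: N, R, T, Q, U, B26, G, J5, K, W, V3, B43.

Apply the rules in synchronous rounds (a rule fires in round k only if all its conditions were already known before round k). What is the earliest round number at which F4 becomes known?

4

Round 1 fires R2, R5, R6, R9, R10, giving R37, C4, S1, B3, M2.
Round 2 fires R4, R7, R11, R14, R15, giving L, E, T86, R84, D.
Round 3 fires R13, giving A.
Round 4 fires R1, giving F4.
F4 first appears in round 4.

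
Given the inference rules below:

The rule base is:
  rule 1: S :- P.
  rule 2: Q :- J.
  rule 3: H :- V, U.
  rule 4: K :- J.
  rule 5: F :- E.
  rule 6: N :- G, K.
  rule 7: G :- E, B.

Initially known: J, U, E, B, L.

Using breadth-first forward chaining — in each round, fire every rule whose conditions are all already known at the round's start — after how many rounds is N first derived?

2

[1] rule 2 [Q :- J.]; rule 4 [K :- J.]; rule 5 [F :- E.]; rule 7 [G :- E, B.]. ⇒ new: Q, K, F, G.
[2] rule 6 [N :- G, K.]. ⇒ new: N.
N first appears in round 2.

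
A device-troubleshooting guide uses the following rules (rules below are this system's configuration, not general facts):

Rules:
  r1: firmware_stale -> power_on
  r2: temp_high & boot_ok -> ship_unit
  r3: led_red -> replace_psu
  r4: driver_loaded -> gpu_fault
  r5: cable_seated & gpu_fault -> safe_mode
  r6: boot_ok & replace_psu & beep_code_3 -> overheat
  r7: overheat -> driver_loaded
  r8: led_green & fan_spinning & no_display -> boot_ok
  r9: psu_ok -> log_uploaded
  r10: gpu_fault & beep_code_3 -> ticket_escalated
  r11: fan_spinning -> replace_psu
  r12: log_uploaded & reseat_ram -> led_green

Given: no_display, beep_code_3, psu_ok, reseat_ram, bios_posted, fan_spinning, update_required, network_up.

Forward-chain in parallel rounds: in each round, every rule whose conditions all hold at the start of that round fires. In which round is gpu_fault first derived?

Round 1: r9 [psu_ok -> log_uploaded]; r11 [fan_spinning -> replace_psu]. Adds log_uploaded, replace_psu.
Round 2: r12 [log_uploaded & reseat_ram -> led_green]. Adds led_green.
Round 3: r8 [led_green & fan_spinning & no_display -> boot_ok]. Adds boot_ok.
Round 4: r6 [boot_ok & replace_psu & beep_code_3 -> overheat]. Adds overheat.
Round 5: r7 [overheat -> driver_loaded]. Adds driver_loaded.
Round 6: r4 [driver_loaded -> gpu_fault]. Adds gpu_fault.
gpu_fault first appears in round 6.

6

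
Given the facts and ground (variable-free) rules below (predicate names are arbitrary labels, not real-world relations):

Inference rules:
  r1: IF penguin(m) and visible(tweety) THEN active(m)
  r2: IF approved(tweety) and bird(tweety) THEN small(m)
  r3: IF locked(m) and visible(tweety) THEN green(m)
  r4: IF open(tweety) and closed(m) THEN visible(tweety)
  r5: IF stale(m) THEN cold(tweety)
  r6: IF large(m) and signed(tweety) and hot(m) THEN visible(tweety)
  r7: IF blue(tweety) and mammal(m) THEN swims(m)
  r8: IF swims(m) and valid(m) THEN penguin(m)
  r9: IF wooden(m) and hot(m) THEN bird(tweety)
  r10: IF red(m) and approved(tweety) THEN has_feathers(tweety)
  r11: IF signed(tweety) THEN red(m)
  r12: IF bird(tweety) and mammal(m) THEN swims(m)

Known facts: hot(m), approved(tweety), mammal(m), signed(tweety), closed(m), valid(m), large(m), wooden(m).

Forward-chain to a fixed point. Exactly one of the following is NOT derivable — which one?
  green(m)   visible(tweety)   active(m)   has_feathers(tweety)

green(m)

Round 1 fires r6, r9, r11, giving visible(tweety), bird(tweety), red(m).
Round 2 fires r2, r10, r12, giving small(m), has_feathers(tweety), swims(m).
Round 3 fires r8, giving penguin(m).
Round 4 fires r1, giving active(m).
Derived: visible(tweety) (round 1), active(m) (round 4), has_feathers(tweety) (round 2). green(m) never appears in any round.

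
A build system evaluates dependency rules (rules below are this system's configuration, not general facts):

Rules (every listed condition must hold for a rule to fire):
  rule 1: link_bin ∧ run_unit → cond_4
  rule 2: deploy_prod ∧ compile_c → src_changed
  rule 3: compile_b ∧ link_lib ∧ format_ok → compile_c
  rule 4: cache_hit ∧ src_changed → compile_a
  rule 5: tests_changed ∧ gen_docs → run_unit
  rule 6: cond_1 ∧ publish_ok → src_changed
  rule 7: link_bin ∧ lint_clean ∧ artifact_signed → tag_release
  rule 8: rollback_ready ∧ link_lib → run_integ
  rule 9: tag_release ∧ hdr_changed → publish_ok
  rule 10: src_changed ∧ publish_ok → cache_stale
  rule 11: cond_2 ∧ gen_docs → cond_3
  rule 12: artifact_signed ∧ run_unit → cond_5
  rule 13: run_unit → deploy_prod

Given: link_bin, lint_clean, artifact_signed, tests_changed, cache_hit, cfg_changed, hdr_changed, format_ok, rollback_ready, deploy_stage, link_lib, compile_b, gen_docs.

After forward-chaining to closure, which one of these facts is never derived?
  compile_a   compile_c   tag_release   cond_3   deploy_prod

cond_3

Round 1: rule 3 [compile_b ∧ link_lib ∧ format_ok → compile_c]; rule 5 [tests_changed ∧ gen_docs → run_unit]; rule 7 [link_bin ∧ lint_clean ∧ artifact_signed → tag_release]; rule 8 [rollback_ready ∧ link_lib → run_integ]. New: compile_c, run_unit, tag_release, run_integ.
Round 2: rule 1 [link_bin ∧ run_unit → cond_4]; rule 9 [tag_release ∧ hdr_changed → publish_ok]; rule 12 [artifact_signed ∧ run_unit → cond_5]; rule 13 [run_unit → deploy_prod]. New: cond_4, publish_ok, cond_5, deploy_prod.
Round 3: rule 2 [deploy_prod ∧ compile_c → src_changed]. New: src_changed.
Round 4: rule 4 [cache_hit ∧ src_changed → compile_a]; rule 10 [src_changed ∧ publish_ok → cache_stale]. New: compile_a, cache_stale.
Derived: compile_c (round 1), compile_a (round 4), tag_release (round 1), deploy_prod (round 2). cond_3 never appears in any round.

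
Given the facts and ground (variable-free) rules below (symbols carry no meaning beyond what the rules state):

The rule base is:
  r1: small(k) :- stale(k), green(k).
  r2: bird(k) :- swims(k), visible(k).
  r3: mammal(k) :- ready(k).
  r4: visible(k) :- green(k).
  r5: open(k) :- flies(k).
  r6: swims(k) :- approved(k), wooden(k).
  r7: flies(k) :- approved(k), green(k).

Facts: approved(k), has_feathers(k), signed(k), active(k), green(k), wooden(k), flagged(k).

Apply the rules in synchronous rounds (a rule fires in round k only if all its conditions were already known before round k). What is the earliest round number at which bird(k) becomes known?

Round 1 — r4, r6, r7, derive visible(k), swims(k), flies(k).
Round 2 — r2, r5, derive bird(k), open(k).
bird(k) first appears in round 2.

2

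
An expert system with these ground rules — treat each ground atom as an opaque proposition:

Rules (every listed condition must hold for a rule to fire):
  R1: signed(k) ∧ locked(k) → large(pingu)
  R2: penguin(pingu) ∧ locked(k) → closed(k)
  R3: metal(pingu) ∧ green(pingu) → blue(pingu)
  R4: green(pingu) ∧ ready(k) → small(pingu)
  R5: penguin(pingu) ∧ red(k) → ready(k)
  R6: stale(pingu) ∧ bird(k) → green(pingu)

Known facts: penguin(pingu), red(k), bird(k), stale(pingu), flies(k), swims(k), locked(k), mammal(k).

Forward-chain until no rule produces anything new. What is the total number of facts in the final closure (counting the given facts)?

12

Round 1: R2 [penguin(pingu) ∧ locked(k) → closed(k)]; R5 [penguin(pingu) ∧ red(k) → ready(k)]; R6 [stale(pingu) ∧ bird(k) → green(pingu)]. New: closed(k), ready(k), green(pingu).
Round 2: R4 [green(pingu) ∧ ready(k) → small(pingu)]. New: small(pingu).
Closure: {bird(k), closed(k), flies(k), green(pingu), locked(k), mammal(k), penguin(pingu), ready(k), red(k), small(pingu), stale(pingu), swims(k)} — 12 facts.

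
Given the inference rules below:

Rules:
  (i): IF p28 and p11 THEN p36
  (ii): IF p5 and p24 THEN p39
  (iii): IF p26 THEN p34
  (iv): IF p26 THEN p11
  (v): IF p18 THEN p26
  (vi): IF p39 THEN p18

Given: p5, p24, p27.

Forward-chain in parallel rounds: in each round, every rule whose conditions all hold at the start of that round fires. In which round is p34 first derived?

4

[1] (ii) [IF p5 and p24 THEN p39]. ⇒ new: p39.
[2] (vi) [IF p39 THEN p18]. ⇒ new: p18.
[3] (v) [IF p18 THEN p26]. ⇒ new: p26.
[4] (iii) [IF p26 THEN p34]; (iv) [IF p26 THEN p11]. ⇒ new: p34, p11.
p34 first appears in round 4.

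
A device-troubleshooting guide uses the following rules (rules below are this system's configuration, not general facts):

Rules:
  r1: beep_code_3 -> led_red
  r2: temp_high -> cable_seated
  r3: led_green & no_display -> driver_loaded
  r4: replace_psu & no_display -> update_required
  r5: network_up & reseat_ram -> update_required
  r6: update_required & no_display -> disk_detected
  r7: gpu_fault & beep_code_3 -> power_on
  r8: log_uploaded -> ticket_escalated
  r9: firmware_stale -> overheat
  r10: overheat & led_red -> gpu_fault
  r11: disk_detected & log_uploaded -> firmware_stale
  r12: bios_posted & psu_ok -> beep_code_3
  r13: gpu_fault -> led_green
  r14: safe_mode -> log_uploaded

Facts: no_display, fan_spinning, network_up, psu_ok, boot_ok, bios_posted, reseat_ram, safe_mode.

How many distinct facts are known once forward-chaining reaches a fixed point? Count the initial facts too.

Round 1 fires r5, r12, r14, giving update_required, beep_code_3, log_uploaded.
Round 2 fires r1, r6, r8, giving led_red, disk_detected, ticket_escalated.
Round 3 fires r11, giving firmware_stale.
Round 4 fires r9, giving overheat.
Round 5 fires r10, giving gpu_fault.
Round 6 fires r7, r13, giving power_on, led_green.
Round 7 fires r3, giving driver_loaded.
Closure: {beep_code_3, bios_posted, boot_ok, disk_detected, driver_loaded, fan_spinning, firmware_stale, gpu_fault, led_green, led_red, log_uploaded, network_up, no_display, overheat, power_on, psu_ok, reseat_ram, safe_mode, ticket_escalated, update_required} — 20 facts.

20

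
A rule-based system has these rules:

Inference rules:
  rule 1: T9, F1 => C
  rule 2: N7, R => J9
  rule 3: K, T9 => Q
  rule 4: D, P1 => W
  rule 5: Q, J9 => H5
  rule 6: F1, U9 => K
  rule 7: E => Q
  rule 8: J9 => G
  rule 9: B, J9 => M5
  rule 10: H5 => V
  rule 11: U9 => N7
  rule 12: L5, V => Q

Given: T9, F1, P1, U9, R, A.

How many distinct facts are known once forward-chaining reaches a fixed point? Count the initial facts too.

14

Round 1: rule 1 [T9, F1 => C]; rule 6 [F1, U9 => K]; rule 11 [U9 => N7]. Adds C, K, N7.
Round 2: rule 2 [N7, R => J9]; rule 3 [K, T9 => Q]. Adds J9, Q.
Round 3: rule 5 [Q, J9 => H5]; rule 8 [J9 => G]. Adds H5, G.
Round 4: rule 10 [H5 => V]. Adds V.
Closure: {A, C, F1, G, H5, J9, K, N7, P1, Q, R, T9, U9, V} — 14 facts.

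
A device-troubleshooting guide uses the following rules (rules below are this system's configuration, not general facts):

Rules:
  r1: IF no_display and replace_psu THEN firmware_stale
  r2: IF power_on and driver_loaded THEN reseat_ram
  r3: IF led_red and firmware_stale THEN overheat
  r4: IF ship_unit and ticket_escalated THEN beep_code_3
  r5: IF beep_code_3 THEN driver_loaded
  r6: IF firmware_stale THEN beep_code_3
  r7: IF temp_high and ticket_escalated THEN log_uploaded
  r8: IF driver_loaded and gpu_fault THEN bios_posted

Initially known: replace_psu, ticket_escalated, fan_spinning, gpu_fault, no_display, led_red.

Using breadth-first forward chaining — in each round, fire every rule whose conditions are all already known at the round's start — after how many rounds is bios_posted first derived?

Round 1 fires r1, giving firmware_stale.
Round 2 fires r3, r6, giving overheat, beep_code_3.
Round 3 fires r5, giving driver_loaded.
Round 4 fires r8, giving bios_posted.
bios_posted first appears in round 4.

4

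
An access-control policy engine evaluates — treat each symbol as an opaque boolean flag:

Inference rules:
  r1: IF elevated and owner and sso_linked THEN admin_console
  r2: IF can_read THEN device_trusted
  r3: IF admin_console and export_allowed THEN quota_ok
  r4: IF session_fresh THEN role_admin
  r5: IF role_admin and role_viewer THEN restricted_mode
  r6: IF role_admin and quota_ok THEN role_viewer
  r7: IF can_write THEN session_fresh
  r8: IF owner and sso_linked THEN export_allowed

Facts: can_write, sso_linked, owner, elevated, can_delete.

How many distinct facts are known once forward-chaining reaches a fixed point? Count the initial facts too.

12

Round 1 — r1, r7, r8, derive admin_console, session_fresh, export_allowed.
Round 2 — r3, r4, derive quota_ok, role_admin.
Round 3 — r6, derive role_viewer.
Round 4 — r5, derive restricted_mode.
Closure: {admin_console, can_delete, can_write, elevated, export_allowed, owner, quota_ok, restricted_mode, role_admin, role_viewer, session_fresh, sso_linked} — 12 facts.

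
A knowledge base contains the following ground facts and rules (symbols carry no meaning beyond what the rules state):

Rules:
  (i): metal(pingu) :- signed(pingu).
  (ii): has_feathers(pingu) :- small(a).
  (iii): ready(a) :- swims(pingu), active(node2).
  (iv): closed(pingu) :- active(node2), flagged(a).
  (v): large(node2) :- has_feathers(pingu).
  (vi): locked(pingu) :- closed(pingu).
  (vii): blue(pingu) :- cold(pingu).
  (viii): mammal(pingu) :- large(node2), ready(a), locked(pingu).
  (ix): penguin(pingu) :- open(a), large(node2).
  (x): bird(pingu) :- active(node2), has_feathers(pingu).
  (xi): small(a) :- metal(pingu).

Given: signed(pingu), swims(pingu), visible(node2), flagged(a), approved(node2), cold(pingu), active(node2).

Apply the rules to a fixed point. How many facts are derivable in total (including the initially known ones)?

Round 1: (i) [metal(pingu) :- signed(pingu).]; (iii) [ready(a) :- swims(pingu), active(node2).]; (iv) [closed(pingu) :- active(node2), flagged(a).]; (vii) [blue(pingu) :- cold(pingu).]. New: metal(pingu), ready(a), closed(pingu), blue(pingu).
Round 2: (vi) [locked(pingu) :- closed(pingu).]; (xi) [small(a) :- metal(pingu).]. New: locked(pingu), small(a).
Round 3: (ii) [has_feathers(pingu) :- small(a).]. New: has_feathers(pingu).
Round 4: (v) [large(node2) :- has_feathers(pingu).]; (x) [bird(pingu) :- active(node2), has_feathers(pingu).]. New: large(node2), bird(pingu).
Round 5: (viii) [mammal(pingu) :- large(node2), ready(a), locked(pingu).]. New: mammal(pingu).
Closure: {active(node2), approved(node2), bird(pingu), blue(pingu), closed(pingu), cold(pingu), flagged(a), has_feathers(pingu), large(node2), locked(pingu), mammal(pingu), metal(pingu), ready(a), signed(pingu), small(a), swims(pingu), visible(node2)} — 17 facts.

17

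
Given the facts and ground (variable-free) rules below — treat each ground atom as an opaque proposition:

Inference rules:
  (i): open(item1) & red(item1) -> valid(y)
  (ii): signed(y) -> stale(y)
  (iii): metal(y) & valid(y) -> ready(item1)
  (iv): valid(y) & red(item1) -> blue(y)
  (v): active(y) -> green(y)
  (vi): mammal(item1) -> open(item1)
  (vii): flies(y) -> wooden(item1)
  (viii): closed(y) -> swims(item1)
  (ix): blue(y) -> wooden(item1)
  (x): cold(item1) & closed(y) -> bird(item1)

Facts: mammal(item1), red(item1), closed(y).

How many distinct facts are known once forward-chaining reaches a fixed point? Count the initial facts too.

[1] (vi) [mammal(item1) -> open(item1)]; (viii) [closed(y) -> swims(item1)]. ⇒ new: open(item1), swims(item1).
[2] (i) [open(item1) & red(item1) -> valid(y)]. ⇒ new: valid(y).
[3] (iv) [valid(y) & red(item1) -> blue(y)]. ⇒ new: blue(y).
[4] (ix) [blue(y) -> wooden(item1)]. ⇒ new: wooden(item1).
Closure: {blue(y), closed(y), mammal(item1), open(item1), red(item1), swims(item1), valid(y), wooden(item1)} — 8 facts.

8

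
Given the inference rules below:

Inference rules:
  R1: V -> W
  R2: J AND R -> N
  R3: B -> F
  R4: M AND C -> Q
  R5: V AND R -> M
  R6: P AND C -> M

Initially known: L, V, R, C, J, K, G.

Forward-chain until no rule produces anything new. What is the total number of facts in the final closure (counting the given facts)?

11

[1] R1 [V -> W]; R2 [J AND R -> N]; R5 [V AND R -> M]. ⇒ new: W, N, M.
[2] R4 [M AND C -> Q]. ⇒ new: Q.
Closure: {C, G, J, K, L, M, N, Q, R, V, W} — 11 facts.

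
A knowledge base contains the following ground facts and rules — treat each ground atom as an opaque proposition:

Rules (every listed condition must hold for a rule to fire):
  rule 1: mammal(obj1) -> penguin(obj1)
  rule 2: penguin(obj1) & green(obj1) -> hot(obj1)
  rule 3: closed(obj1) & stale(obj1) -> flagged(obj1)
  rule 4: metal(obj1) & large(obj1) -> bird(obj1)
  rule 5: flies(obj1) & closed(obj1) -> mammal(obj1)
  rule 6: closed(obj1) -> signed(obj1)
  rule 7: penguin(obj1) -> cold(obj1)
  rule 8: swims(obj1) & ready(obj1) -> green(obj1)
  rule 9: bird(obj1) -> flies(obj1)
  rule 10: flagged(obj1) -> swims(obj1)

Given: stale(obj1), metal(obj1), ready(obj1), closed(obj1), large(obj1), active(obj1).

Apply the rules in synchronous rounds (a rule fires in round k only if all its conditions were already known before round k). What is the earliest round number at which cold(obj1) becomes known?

Round 1: rule 3 [closed(obj1) & stale(obj1) -> flagged(obj1)]; rule 4 [metal(obj1) & large(obj1) -> bird(obj1)]; rule 6 [closed(obj1) -> signed(obj1)]. Adds flagged(obj1), bird(obj1), signed(obj1).
Round 2: rule 9 [bird(obj1) -> flies(obj1)]; rule 10 [flagged(obj1) -> swims(obj1)]. Adds flies(obj1), swims(obj1).
Round 3: rule 5 [flies(obj1) & closed(obj1) -> mammal(obj1)]; rule 8 [swims(obj1) & ready(obj1) -> green(obj1)]. Adds mammal(obj1), green(obj1).
Round 4: rule 1 [mammal(obj1) -> penguin(obj1)]. Adds penguin(obj1).
Round 5: rule 2 [penguin(obj1) & green(obj1) -> hot(obj1)]; rule 7 [penguin(obj1) -> cold(obj1)]. Adds hot(obj1), cold(obj1).
cold(obj1) first appears in round 5.

5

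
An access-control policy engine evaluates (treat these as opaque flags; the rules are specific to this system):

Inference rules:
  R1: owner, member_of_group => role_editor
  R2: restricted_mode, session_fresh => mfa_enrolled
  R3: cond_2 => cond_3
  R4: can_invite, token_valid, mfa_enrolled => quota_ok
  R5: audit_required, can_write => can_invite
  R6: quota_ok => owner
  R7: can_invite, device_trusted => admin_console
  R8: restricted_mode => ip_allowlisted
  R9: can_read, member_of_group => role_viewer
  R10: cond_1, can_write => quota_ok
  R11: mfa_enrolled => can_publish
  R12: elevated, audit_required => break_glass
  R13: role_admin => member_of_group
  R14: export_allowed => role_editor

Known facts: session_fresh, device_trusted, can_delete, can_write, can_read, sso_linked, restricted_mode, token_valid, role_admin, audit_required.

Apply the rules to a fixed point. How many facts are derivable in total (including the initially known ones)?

20

[1] R2 [restricted_mode, session_fresh => mfa_enrolled]; R5 [audit_required, can_write => can_invite]; R8 [restricted_mode => ip_allowlisted]; R13 [role_admin => member_of_group]. ⇒ new: mfa_enrolled, can_invite, ip_allowlisted, member_of_group.
[2] R4 [can_invite, token_valid, mfa_enrolled => quota_ok]; R7 [can_invite, device_trusted => admin_console]; R9 [can_read, member_of_group => role_viewer]; R11 [mfa_enrolled => can_publish]. ⇒ new: quota_ok, admin_console, role_viewer, can_publish.
[3] R6 [quota_ok => owner]. ⇒ new: owner.
[4] R1 [owner, member_of_group => role_editor]. ⇒ new: role_editor.
Closure: {admin_console, audit_required, can_delete, can_invite, can_publish, can_read, can_write, device_trusted, ip_allowlisted, member_of_group, mfa_enrolled, owner, quota_ok, restricted_mode, role_admin, role_editor, role_viewer, session_fresh, sso_linked, token_valid} — 20 facts.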